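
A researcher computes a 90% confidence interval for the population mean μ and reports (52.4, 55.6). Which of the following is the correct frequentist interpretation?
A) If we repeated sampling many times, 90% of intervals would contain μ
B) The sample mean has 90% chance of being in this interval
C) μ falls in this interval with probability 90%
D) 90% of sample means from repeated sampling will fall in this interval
A

A) Correct — this is the frequentist long-run coverage interpretation.
B) Wrong — x̄ is observed and sits in the interval by construction.
C) Wrong — μ is fixed; the randomness lives in the interval, not in μ.
D) Wrong — coverage applies to intervals containing μ, not to future x̄ values.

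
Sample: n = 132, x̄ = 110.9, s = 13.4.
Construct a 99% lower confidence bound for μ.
μ ≥ 108.15

Lower bound (one-sided):
t* = 2.355 (one-sided for 99%)
Lower bound = x̄ - t* · s/√n = 110.9 - 2.355 · 13.4/√132 = 108.15

We are 99% confident that μ ≥ 108.15.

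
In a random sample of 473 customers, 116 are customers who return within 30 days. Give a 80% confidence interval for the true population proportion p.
(0.220, 0.271)

Proportion CI:
p̂ = 116/473 = 0.24524
SE = √(p̂(1-p̂)/n) = √(0.24524 · 0.75476 / 473) = 0.01978

z* = 1.282
Margin = z* · SE = 1.282 · 0.01978 = 0.0254

CI: 0.24524 ± 0.0254 = (0.220, 0.271)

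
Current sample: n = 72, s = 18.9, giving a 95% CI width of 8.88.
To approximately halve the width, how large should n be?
n ≈ 288

CI width ∝ 1/√n
To reduce width by factor 2, need √n to grow by 2 → need 2² = 4 times as many samples.

Current: n = 72, width = 8.88
New: n = 288, width ≈ 4.38

Width reduced by factor of 8.88/4.38 = 2.03.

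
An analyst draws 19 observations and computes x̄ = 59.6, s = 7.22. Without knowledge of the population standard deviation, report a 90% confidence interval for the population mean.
(56.73, 62.47)

t-interval (σ unknown):
df = n - 1 = 18
t* = 1.734 for 90% confidence

Margin of error = t* · s/√n = 1.734 · 7.22/√19 = 2.87

CI: (56.73, 62.47)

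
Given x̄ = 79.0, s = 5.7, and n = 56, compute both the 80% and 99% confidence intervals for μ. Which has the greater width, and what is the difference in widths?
99% CI is wider by 2.08

df = 55
80% CI: t* = 1.297, (78.01, 79.99), width = 2 · t* · s/√n = 1.98
99% CI: t* = 2.668, (76.97, 81.03), width = 2 · t* · s/√n = 4.06

The 99% CI is wider by 4.06 - 1.98 = 2.08.
Higher confidence requires a wider interval.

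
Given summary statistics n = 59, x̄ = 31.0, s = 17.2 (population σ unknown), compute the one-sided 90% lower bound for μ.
μ ≥ 28.10

Lower bound (one-sided):
t* = 1.296 (one-sided for 90%)
Lower bound = x̄ - t* · s/√n = 31.0 - 1.296 · 17.2/√59 = 28.10

We are 90% confident that μ ≥ 28.10.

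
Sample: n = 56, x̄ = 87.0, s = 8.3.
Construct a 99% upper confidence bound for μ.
μ ≤ 89.66

Upper bound (one-sided):
t* = 2.396 (one-sided for 99%)
Upper bound = x̄ + t* · s/√n = 87.0 + 2.396 · 8.3/√56 = 89.66

We are 99% confident that μ ≤ 89.66.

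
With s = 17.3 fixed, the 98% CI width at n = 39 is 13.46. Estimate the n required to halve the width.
n ≈ 156

CI width ∝ 1/√n
To reduce width by factor 2, need √n to grow by 2 → need 2² = 4 times as many samples.

Current: n = 39, width = 13.46
New: n = 156, width ≈ 6.51

Width reduced by factor of 13.46/6.51 = 2.07.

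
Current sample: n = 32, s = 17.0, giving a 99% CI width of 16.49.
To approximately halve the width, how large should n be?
n ≈ 128

CI width ∝ 1/√n
To reduce width by factor 2, need √n to grow by 2 → need 2² = 4 times as many samples.

Current: n = 32, width = 16.49
New: n = 128, width ≈ 7.86

Width reduced by factor of 16.49/7.86 = 2.10.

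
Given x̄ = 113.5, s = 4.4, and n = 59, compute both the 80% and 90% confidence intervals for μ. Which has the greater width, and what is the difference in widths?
90% CI is wider by 0.44

df = 58
80% CI: t* = 1.296, (112.76, 114.24), width = 2 · t* · s/√n = 1.48
90% CI: t* = 1.672, (112.54, 114.46), width = 2 · t* · s/√n = 1.92

The 90% CI is wider by 1.92 - 1.48 = 0.44.
Higher confidence requires a wider interval.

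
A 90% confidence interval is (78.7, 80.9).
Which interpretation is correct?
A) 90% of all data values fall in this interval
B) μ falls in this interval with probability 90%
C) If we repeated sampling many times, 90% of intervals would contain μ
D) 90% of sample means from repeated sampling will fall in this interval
C

A) Wrong — a CI is about the parameter μ, not individual data values.
B) Wrong — μ is fixed; the randomness lives in the interval, not in μ.
C) Correct — this is the frequentist long-run coverage interpretation.
D) Wrong — coverage applies to intervals containing μ, not to future x̄ values.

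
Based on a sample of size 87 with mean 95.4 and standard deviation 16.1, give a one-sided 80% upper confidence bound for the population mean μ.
μ ≤ 96.86

Upper bound (one-sided):
t* = 0.846 (one-sided for 80%)
Upper bound = x̄ + t* · s/√n = 95.4 + 0.846 · 16.1/√87 = 96.86

We are 80% confident that μ ≤ 96.86.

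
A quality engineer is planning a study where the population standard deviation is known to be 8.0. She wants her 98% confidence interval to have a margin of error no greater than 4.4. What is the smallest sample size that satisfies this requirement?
n ≥ 18

For margin E ≤ 4.4:
n ≥ (z* · σ / E)²
n ≥ (2.326 · 8.0 / 4.4)²
n ≥ 17.89

Minimum n = 18 (rounding up)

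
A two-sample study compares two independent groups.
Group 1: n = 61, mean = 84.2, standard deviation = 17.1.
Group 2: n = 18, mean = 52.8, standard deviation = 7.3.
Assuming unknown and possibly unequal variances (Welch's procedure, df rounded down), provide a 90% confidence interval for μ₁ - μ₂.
(26.76, 36.04)

Difference: x̄₁ - x̄₂ = 31.40
SE = √(s₁²/n₁ + s₂²/n₂) = √(17.1²/61 + 7.3²/18) = 2.7846
df = 66.91 → 66 (Welch–Satterthwaite, rounded down)
t* = 1.668

CI: 31.40 ± 1.668 · 2.7846 = 31.40 ± 4.64 = (26.76, 36.04)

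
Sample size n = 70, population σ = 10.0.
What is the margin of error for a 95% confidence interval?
Margin of error = 2.34

Margin of error = z* · σ/√n
= 1.960 · 10.0/√70
= 1.960 · 10.0/8.3666
= 2.34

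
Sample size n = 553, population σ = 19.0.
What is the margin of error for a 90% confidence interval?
Margin of error = 1.33

Margin of error = z* · σ/√n
= 1.645 · 19.0/√553
= 1.645 · 19.0/23.5160
= 1.33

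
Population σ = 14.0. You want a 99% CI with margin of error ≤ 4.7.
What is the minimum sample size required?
n ≥ 59

For margin E ≤ 4.7:
n ≥ (z* · σ / E)²
n ≥ (2.576 · 14.0 / 4.7)²
n ≥ 58.88

Minimum n = 59 (rounding up)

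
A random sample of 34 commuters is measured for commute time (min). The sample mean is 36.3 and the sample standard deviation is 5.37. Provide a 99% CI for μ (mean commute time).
(33.78, 38.82)

t-interval (σ unknown):
df = n - 1 = 33
t* = 2.733 for 99% confidence

Margin of error = t* · s/√n = 2.733 · 5.37/√34 = 2.52

CI: (33.78, 38.82)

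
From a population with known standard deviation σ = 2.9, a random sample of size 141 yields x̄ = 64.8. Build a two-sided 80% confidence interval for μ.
(64.49, 65.11)

z-interval (σ known):
z* = 1.282 for 80% confidence

Margin of error = z* · σ/√n = 1.282 · 2.9/√141 = 0.31

CI: (64.8 - 0.31, 64.8 + 0.31) = (64.49, 65.11)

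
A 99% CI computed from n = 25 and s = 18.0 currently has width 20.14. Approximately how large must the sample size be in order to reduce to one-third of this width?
n ≈ 225

CI width ∝ 1/√n
To reduce width by factor 3, need √n to grow by 3 → need 3² = 9 times as many samples.

Current: n = 25, width = 20.14
New: n = 225, width ≈ 6.24

Width reduced by factor of 20.14/6.24 = 3.23.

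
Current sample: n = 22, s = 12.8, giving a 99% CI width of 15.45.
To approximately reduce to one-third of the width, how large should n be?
n ≈ 198

CI width ∝ 1/√n
To reduce width by factor 3, need √n to grow by 3 → need 3² = 9 times as many samples.

Current: n = 22, width = 15.45
New: n = 198, width ≈ 4.73

Width reduced by factor of 15.45/4.73 = 3.27.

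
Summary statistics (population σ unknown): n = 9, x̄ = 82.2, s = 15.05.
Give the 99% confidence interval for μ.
(65.37, 99.03)

t-interval (σ unknown):
df = n - 1 = 8
t* = 3.355 for 99% confidence

Margin of error = t* · s/√n = 3.355 · 15.05/√9 = 16.83

CI: (65.37, 99.03)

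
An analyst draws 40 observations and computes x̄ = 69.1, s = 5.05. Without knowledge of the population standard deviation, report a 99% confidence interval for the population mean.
(66.94, 71.26)

t-interval (σ unknown):
df = n - 1 = 39
t* = 2.708 for 99% confidence

Margin of error = t* · s/√n = 2.708 · 5.05/√40 = 2.16

CI: (66.94, 71.26)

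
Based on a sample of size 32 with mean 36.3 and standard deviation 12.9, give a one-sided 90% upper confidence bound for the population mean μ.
μ ≤ 39.29

Upper bound (one-sided):
t* = 1.309 (one-sided for 90%)
Upper bound = x̄ + t* · s/√n = 36.3 + 1.309 · 12.9/√32 = 39.29

We are 90% confident that μ ≤ 39.29.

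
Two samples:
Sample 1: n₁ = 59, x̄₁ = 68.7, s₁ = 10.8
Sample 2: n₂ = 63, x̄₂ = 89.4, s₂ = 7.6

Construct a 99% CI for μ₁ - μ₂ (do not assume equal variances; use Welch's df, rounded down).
(-25.16, -16.24)

Difference: x̄₁ - x̄₂ = -20.70
SE = √(s₁²/n₁ + s₂²/n₂) = √(10.8²/59 + 7.6²/63) = 1.7011
df = 103.46 → 103 (Welch–Satterthwaite, rounded down)
t* = 2.624

CI: -20.70 ± 2.624 · 1.7011 = -20.70 ± 4.46 = (-25.16, -16.24)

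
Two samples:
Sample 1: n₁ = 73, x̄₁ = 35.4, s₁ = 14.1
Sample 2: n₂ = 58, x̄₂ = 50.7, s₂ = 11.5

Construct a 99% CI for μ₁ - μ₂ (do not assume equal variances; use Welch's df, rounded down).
(-21.15, -9.45)

Difference: x̄₁ - x̄₂ = -15.30
SE = √(s₁²/n₁ + s₂²/n₂) = √(14.1²/73 + 11.5²/58) = 2.2369
df = 128.90 → 128 (Welch–Satterthwaite, rounded down)
t* = 2.615

CI: -15.30 ± 2.615 · 2.2369 = -15.30 ± 5.85 = (-21.15, -9.45)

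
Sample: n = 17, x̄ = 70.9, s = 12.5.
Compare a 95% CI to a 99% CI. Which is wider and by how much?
99% CI is wider by 4.86

df = 16
95% CI: t* = 2.120, (64.47, 77.33), width = 2 · t* · s/√n = 12.85
99% CI: t* = 2.921, (62.04, 79.76), width = 2 · t* · s/√n = 17.71

The 99% CI is wider by 17.71 - 12.85 = 4.86.
Higher confidence requires a wider interval.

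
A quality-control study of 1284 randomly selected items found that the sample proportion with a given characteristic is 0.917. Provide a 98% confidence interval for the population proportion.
(0.899, 0.935)

Proportion CI:
SE = √(p̂(1-p̂)/n) = √(0.917 · 0.083 / 1284) = 0.00770

z* = 2.326
Margin = z* · SE = 2.326 · 0.00770 = 0.0179

CI: 0.917 ± 0.0179 = (0.899, 0.935)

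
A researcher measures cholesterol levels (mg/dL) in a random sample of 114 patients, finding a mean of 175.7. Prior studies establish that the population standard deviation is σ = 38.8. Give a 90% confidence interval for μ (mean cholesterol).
(169.72, 181.68)

z-interval (σ known):
z* = 1.645 for 90% confidence

Margin of error = z* · σ/√n = 1.645 · 38.8/√114 = 5.98

CI: (175.7 - 5.98, 175.7 + 5.98) = (169.72, 181.68)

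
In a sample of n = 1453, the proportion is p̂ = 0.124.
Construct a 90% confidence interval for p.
(0.110, 0.138)

Proportion CI:
SE = √(p̂(1-p̂)/n) = √(0.124 · 0.876 / 1453) = 0.00865

z* = 1.645
Margin = z* · SE = 1.645 · 0.00865 = 0.0142

CI: 0.124 ± 0.0142 = (0.110, 0.138)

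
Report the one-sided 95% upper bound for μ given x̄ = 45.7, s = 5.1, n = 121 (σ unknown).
μ ≤ 46.47

Upper bound (one-sided):
t* = 1.658 (one-sided for 95%)
Upper bound = x̄ + t* · s/√n = 45.7 + 1.658 · 5.1/√121 = 46.47

We are 95% confident that μ ≤ 46.47.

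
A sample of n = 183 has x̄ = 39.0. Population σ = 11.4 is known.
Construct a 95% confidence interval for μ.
(37.35, 40.65)

z-interval (σ known):
z* = 1.960 for 95% confidence

Margin of error = z* · σ/√n = 1.960 · 11.4/√183 = 1.65

CI: (39.0 - 1.65, 39.0 + 1.65) = (37.35, 40.65)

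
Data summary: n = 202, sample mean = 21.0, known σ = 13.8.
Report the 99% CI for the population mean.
(18.50, 23.50)

z-interval (σ known):
z* = 2.576 for 99% confidence

Margin of error = z* · σ/√n = 2.576 · 13.8/√202 = 2.50

CI: (21.0 - 2.50, 21.0 + 2.50) = (18.50, 23.50)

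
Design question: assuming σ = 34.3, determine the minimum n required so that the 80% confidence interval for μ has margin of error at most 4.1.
n ≥ 116

For margin E ≤ 4.1:
n ≥ (z* · σ / E)²
n ≥ (1.282 · 34.3 / 4.1)²
n ≥ 115.03

Minimum n = 116 (rounding up)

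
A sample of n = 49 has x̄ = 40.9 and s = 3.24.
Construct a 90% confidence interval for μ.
(40.12, 41.68)

t-interval (σ unknown):
df = n - 1 = 48
t* = 1.677 for 90% confidence

Margin of error = t* · s/√n = 1.677 · 3.24/√49 = 0.78

CI: (40.12, 41.68)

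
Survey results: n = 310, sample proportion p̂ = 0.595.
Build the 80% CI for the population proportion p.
(0.559, 0.631)

Proportion CI:
SE = √(p̂(1-p̂)/n) = √(0.595 · 0.405 / 310) = 0.02788

z* = 1.282
Margin = z* · SE = 1.282 · 0.02788 = 0.0357

CI: 0.595 ± 0.0357 = (0.559, 0.631)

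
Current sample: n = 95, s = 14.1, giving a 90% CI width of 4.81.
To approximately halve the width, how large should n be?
n ≈ 380

CI width ∝ 1/√n
To reduce width by factor 2, need √n to grow by 2 → need 2² = 4 times as many samples.

Current: n = 95, width = 4.81
New: n = 380, width ≈ 2.39

Width reduced by factor of 4.81/2.39 = 2.01.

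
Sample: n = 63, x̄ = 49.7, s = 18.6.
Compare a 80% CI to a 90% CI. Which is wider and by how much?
90% CI is wider by 1.76

df = 62
80% CI: t* = 1.295, (46.67, 52.73), width = 2 · t* · s/√n = 6.07
90% CI: t* = 1.670, (45.79, 53.61), width = 2 · t* · s/√n = 7.83

The 90% CI is wider by 7.83 - 6.07 = 1.76.
Higher confidence requires a wider interval.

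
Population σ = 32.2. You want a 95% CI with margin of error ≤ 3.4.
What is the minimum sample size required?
n ≥ 345

For margin E ≤ 3.4:
n ≥ (z* · σ / E)²
n ≥ (1.960 · 32.2 / 3.4)²
n ≥ 344.56

Minimum n = 345 (rounding up)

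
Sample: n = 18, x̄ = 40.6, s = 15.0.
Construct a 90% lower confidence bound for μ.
μ ≥ 35.89

Lower bound (one-sided):
t* = 1.333 (one-sided for 90%)
Lower bound = x̄ - t* · s/√n = 40.6 - 1.333 · 15.0/√18 = 35.89

We are 90% confident that μ ≥ 35.89.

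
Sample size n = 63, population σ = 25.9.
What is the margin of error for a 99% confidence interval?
Margin of error = 8.41

Margin of error = z* · σ/√n
= 2.576 · 25.9/√63
= 2.576 · 25.9/7.9373
= 8.41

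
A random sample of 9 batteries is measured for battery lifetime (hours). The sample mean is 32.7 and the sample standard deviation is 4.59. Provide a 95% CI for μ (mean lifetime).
(29.17, 36.23)

t-interval (σ unknown):
df = n - 1 = 8
t* = 2.306 for 95% confidence

Margin of error = t* · s/√n = 2.306 · 4.59/√9 = 3.53

CI: (29.17, 36.23)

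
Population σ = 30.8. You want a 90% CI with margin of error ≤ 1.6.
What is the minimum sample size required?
n ≥ 1003

For margin E ≤ 1.6:
n ≥ (z* · σ / E)²
n ≥ (1.645 · 30.8 / 1.6)²
n ≥ 1002.75

Minimum n = 1003 (rounding up)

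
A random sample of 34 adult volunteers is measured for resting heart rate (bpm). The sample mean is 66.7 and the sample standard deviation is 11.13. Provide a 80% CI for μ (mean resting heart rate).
(64.20, 69.20)

t-interval (σ unknown):
df = n - 1 = 33
t* = 1.308 for 80% confidence

Margin of error = t* · s/√n = 1.308 · 11.13/√34 = 2.50

CI: (64.20, 69.20)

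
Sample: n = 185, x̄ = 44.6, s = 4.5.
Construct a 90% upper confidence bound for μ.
μ ≤ 45.03

Upper bound (one-sided):
t* = 1.286 (one-sided for 90%)
Upper bound = x̄ + t* · s/√n = 44.6 + 1.286 · 4.5/√185 = 45.03

We are 90% confident that μ ≤ 45.03.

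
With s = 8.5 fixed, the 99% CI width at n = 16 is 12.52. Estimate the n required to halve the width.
n ≈ 64

CI width ∝ 1/√n
To reduce width by factor 2, need √n to grow by 2 → need 2² = 4 times as many samples.

Current: n = 16, width = 12.52
New: n = 64, width ≈ 5.64

Width reduced by factor of 12.52/5.64 = 2.22.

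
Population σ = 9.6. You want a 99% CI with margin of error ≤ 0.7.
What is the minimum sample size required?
n ≥ 1249

For margin E ≤ 0.7:
n ≥ (z* · σ / E)²
n ≥ (2.576 · 9.6 / 0.7)²
n ≥ 1248.07

Minimum n = 1249 (rounding up)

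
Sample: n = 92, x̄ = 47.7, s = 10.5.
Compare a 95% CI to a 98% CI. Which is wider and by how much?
98% CI is wider by 0.83

df = 91
95% CI: t* = 1.986, (45.53, 49.87), width = 2 · t* · s/√n = 4.35
98% CI: t* = 2.368, (45.11, 50.29), width = 2 · t* · s/√n = 5.18

The 98% CI is wider by 5.18 - 4.35 = 0.83.
Higher confidence requires a wider interval.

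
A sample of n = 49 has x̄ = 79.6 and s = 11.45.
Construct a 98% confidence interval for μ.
(75.66, 83.54)

t-interval (σ unknown):
df = n - 1 = 48
t* = 2.407 for 98% confidence

Margin of error = t* · s/√n = 2.407 · 11.45/√49 = 3.94

CI: (75.66, 83.54)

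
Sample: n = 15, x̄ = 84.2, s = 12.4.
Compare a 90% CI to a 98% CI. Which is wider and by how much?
98% CI is wider by 5.52

df = 14
90% CI: t* = 1.761, (78.56, 89.84), width = 2 · t* · s/√n = 11.28
98% CI: t* = 2.624, (75.80, 92.60), width = 2 · t* · s/√n = 16.80

The 98% CI is wider by 16.80 - 11.28 = 5.52.
Higher confidence requires a wider interval.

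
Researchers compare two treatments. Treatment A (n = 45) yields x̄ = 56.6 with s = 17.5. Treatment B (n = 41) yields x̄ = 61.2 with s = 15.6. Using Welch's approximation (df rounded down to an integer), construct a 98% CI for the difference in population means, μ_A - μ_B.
(-13.07, 3.87)

Difference: x̄₁ - x̄₂ = -4.60
SE = √(s₁²/n₁ + s₂²/n₂) = √(17.5²/45 + 15.6²/41) = 3.5695
df = 83.96 → 83 (Welch–Satterthwaite, rounded down)
t* = 2.372

CI: -4.60 ± 2.372 · 3.5695 = -4.60 ± 8.47 = (-13.07, 3.87)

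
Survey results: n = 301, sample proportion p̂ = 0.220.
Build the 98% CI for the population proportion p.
(0.164, 0.276)

Proportion CI:
SE = √(p̂(1-p̂)/n) = √(0.220 · 0.780 / 301) = 0.02388

z* = 2.326
Margin = z* · SE = 2.326 · 0.02388 = 0.0555

CI: 0.220 ± 0.0555 = (0.164, 0.276)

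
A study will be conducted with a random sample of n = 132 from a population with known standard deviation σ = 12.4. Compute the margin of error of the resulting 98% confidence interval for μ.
Margin of error = 2.51

Margin of error = z* · σ/√n
= 2.326 · 12.4/√132
= 2.326 · 12.4/11.4891
= 2.51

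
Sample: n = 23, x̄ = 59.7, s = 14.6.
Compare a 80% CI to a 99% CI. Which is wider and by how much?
99% CI is wider by 9.12

df = 22
80% CI: t* = 1.321, (55.68, 63.72), width = 2 · t* · s/√n = 8.04
99% CI: t* = 2.819, (51.12, 68.28), width = 2 · t* · s/√n = 17.16

The 99% CI is wider by 17.16 - 8.04 = 9.12.
Higher confidence requires a wider interval.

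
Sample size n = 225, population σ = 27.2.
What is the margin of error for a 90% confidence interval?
Margin of error = 2.98

Margin of error = z* · σ/√n
= 1.645 · 27.2/√225
= 1.645 · 27.2/15.0000
= 2.98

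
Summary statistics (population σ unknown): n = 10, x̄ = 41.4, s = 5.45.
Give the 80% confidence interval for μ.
(39.02, 43.78)

t-interval (σ unknown):
df = n - 1 = 9
t* = 1.383 for 80% confidence

Margin of error = t* · s/√n = 1.383 · 5.45/√10 = 2.38

CI: (39.02, 43.78)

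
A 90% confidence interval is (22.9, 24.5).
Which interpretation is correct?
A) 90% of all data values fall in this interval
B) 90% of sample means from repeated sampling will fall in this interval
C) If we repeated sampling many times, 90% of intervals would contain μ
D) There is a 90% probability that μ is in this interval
C

A) Wrong — a CI is about the parameter μ, not individual data values.
B) Wrong — coverage applies to intervals containing μ, not to future x̄ values.
C) Correct — this is the frequentist long-run coverage interpretation.
D) Wrong — μ is fixed; the randomness lives in the interval, not in μ.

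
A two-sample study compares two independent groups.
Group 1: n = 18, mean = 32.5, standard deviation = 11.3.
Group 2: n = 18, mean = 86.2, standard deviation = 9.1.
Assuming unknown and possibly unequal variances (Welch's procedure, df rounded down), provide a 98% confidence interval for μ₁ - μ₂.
(-62.07, -45.33)

Difference: x̄₁ - x̄₂ = -53.70
SE = √(s₁²/n₁ + s₂²/n₂) = √(11.3²/18 + 9.1²/18) = 3.4197
df = 32.52 → 32 (Welch–Satterthwaite, rounded down)
t* = 2.449

CI: -53.70 ± 2.449 · 3.4197 = -53.70 ± 8.37 = (-62.07, -45.33)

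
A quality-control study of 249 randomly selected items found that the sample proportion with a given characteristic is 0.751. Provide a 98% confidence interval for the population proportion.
(0.687, 0.815)

Proportion CI:
SE = √(p̂(1-p̂)/n) = √(0.751 · 0.249 / 249) = 0.02740

z* = 2.326
Margin = z* · SE = 2.326 · 0.02740 = 0.0637

CI: 0.751 ± 0.0637 = (0.687, 0.815)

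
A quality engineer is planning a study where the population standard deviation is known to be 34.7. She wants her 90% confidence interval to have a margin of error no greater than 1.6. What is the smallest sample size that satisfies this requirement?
n ≥ 1273

For margin E ≤ 1.6:
n ≥ (z* · σ / E)²
n ≥ (1.645 · 34.7 / 1.6)²
n ≥ 1272.77

Minimum n = 1273 (rounding up)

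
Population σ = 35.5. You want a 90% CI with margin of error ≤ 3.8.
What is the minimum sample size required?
n ≥ 237

For margin E ≤ 3.8:
n ≥ (z* · σ / E)²
n ≥ (1.645 · 35.5 / 3.8)²
n ≥ 236.17

Minimum n = 237 (rounding up)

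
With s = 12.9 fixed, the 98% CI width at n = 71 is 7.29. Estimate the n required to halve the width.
n ≈ 284

CI width ∝ 1/√n
To reduce width by factor 2, need √n to grow by 2 → need 2² = 4 times as many samples.

Current: n = 71, width = 7.29
New: n = 284, width ≈ 3.58

Width reduced by factor of 7.29/3.58 = 2.04.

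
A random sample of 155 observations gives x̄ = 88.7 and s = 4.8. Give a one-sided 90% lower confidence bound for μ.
μ ≥ 88.20

Lower bound (one-sided):
t* = 1.287 (one-sided for 90%)
Lower bound = x̄ - t* · s/√n = 88.7 - 1.287 · 4.8/√155 = 88.20

We are 90% confident that μ ≥ 88.20.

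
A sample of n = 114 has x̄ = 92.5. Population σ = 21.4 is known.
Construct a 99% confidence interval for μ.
(87.34, 97.66)

z-interval (σ known):
z* = 2.576 for 99% confidence

Margin of error = z* · σ/√n = 2.576 · 21.4/√114 = 5.16

CI: (92.5 - 5.16, 92.5 + 5.16) = (87.34, 97.66)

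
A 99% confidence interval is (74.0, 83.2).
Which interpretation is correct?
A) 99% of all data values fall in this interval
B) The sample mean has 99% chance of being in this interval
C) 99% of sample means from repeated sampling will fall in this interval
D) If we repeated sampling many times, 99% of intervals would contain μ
D

A) Wrong — a CI is about the parameter μ, not individual data values.
B) Wrong — x̄ is observed and sits in the interval by construction.
C) Wrong — coverage applies to intervals containing μ, not to future x̄ values.
D) Correct — this is the frequentist long-run coverage interpretation.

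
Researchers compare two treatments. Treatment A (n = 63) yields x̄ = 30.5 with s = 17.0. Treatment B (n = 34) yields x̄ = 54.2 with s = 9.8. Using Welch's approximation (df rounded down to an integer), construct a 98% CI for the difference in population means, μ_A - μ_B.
(-30.14, -17.26)

Difference: x̄₁ - x̄₂ = -23.70
SE = √(s₁²/n₁ + s₂²/n₂) = √(17.0²/63 + 9.8²/34) = 2.7225
df = 94.53 → 94 (Welch–Satterthwaite, rounded down)
t* = 2.367

CI: -23.70 ± 2.367 · 2.7225 = -23.70 ± 6.44 = (-30.14, -17.26)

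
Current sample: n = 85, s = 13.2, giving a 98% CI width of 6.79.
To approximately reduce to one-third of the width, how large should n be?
n ≈ 765

CI width ∝ 1/√n
To reduce width by factor 3, need √n to grow by 3 → need 3² = 9 times as many samples.

Current: n = 85, width = 6.79
New: n = 765, width ≈ 2.22

Width reduced by factor of 6.79/2.22 = 3.06.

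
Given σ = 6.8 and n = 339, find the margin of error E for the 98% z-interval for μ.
Margin of error = 0.86

Margin of error = z* · σ/√n
= 2.326 · 6.8/√339
= 2.326 · 6.8/18.4120
= 0.86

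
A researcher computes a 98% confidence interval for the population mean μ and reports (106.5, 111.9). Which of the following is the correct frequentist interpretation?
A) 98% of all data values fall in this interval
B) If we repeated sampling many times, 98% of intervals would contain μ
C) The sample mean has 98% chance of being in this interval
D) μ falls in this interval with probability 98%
B

A) Wrong — a CI is about the parameter μ, not individual data values.
B) Correct — this is the frequentist long-run coverage interpretation.
C) Wrong — x̄ is observed and sits in the interval by construction.
D) Wrong — μ is fixed; the randomness lives in the interval, not in μ.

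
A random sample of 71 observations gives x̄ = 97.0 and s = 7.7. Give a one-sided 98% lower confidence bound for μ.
μ ≥ 95.09

Lower bound (one-sided):
t* = 2.093 (one-sided for 98%)
Lower bound = x̄ - t* · s/√n = 97.0 - 2.093 · 7.7/√71 = 95.09

We are 98% confident that μ ≥ 95.09.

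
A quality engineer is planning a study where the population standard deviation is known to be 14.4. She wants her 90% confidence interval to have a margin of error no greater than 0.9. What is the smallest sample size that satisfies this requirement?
n ≥ 693

For margin E ≤ 0.9:
n ≥ (z* · σ / E)²
n ≥ (1.645 · 14.4 / 0.9)²
n ≥ 692.74

Minimum n = 693 (rounding up)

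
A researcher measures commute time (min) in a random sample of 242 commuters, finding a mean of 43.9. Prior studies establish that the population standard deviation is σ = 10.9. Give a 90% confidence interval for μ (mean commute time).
(42.75, 45.05)

z-interval (σ known):
z* = 1.645 for 90% confidence

Margin of error = z* · σ/√n = 1.645 · 10.9/√242 = 1.15

CI: (43.9 - 1.15, 43.9 + 1.15) = (42.75, 45.05)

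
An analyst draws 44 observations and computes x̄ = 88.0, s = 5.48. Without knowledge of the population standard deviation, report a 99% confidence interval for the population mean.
(85.77, 90.23)

t-interval (σ unknown):
df = n - 1 = 43
t* = 2.695 for 99% confidence

Margin of error = t* · s/√n = 2.695 · 5.48/√44 = 2.23

CI: (85.77, 90.23)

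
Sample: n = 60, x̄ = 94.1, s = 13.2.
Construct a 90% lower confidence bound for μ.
μ ≥ 91.89

Lower bound (one-sided):
t* = 1.296 (one-sided for 90%)
Lower bound = x̄ - t* · s/√n = 94.1 - 1.296 · 13.2/√60 = 91.89

We are 90% confident that μ ≥ 91.89.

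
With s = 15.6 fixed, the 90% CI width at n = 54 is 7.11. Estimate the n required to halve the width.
n ≈ 216

CI width ∝ 1/√n
To reduce width by factor 2, need √n to grow by 2 → need 2² = 4 times as many samples.

Current: n = 54, width = 7.11
New: n = 216, width ≈ 3.51

Width reduced by factor of 7.11/3.51 = 2.03.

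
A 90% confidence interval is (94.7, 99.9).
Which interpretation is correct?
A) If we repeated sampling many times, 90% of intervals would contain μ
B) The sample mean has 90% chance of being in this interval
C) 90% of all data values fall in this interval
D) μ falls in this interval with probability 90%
A

A) Correct — this is the frequentist long-run coverage interpretation.
B) Wrong — x̄ is observed and sits in the interval by construction.
C) Wrong — a CI is about the parameter μ, not individual data values.
D) Wrong — μ is fixed; the randomness lives in the interval, not in μ.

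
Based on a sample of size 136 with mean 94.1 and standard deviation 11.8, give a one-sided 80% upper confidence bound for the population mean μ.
μ ≤ 94.95

Upper bound (one-sided):
t* = 0.844 (one-sided for 80%)
Upper bound = x̄ + t* · s/√n = 94.1 + 0.844 · 11.8/√136 = 94.95

We are 80% confident that μ ≤ 94.95.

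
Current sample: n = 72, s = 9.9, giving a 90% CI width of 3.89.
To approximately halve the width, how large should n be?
n ≈ 288

CI width ∝ 1/√n
To reduce width by factor 2, need √n to grow by 2 → need 2² = 4 times as many samples.

Current: n = 72, width = 3.89
New: n = 288, width ≈ 1.93

Width reduced by factor of 3.89/1.93 = 2.02.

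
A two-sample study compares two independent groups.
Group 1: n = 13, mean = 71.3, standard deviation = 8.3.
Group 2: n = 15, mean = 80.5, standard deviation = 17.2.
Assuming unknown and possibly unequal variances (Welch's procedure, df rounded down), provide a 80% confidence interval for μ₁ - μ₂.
(-15.83, -2.57)

Difference: x̄₁ - x̄₂ = -9.20
SE = √(s₁²/n₁ + s₂²/n₂) = √(8.3²/13 + 17.2²/15) = 5.0022
df = 20.78 → 20 (Welch–Satterthwaite, rounded down)
t* = 1.325

CI: -9.20 ± 1.325 · 5.0022 = -9.20 ± 6.63 = (-15.83, -2.57)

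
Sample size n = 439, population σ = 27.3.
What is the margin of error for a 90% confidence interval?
Margin of error = 2.14

Margin of error = z* · σ/√n
= 1.645 · 27.3/√439
= 1.645 · 27.3/20.9523
= 2.14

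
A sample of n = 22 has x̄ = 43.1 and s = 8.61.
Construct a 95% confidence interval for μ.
(39.28, 46.92)

t-interval (σ unknown):
df = n - 1 = 21
t* = 2.080 for 95% confidence

Margin of error = t* · s/√n = 2.080 · 8.61/√22 = 3.82

CI: (39.28, 46.92)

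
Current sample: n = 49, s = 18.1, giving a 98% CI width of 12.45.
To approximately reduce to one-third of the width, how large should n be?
n ≈ 441

CI width ∝ 1/√n
To reduce width by factor 3, need √n to grow by 3 → need 3² = 9 times as many samples.

Current: n = 49, width = 12.45
New: n = 441, width ≈ 4.03

Width reduced by factor of 12.45/4.03 = 3.09.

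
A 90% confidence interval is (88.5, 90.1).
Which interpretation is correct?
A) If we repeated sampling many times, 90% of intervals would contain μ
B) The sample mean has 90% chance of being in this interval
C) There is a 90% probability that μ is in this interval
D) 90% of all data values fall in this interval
A

A) Correct — this is the frequentist long-run coverage interpretation.
B) Wrong — x̄ is observed and sits in the interval by construction.
C) Wrong — μ is fixed; the randomness lives in the interval, not in μ.
D) Wrong — a CI is about the parameter μ, not individual data values.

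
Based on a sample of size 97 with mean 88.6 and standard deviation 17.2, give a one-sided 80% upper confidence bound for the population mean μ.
μ ≤ 90.08

Upper bound (one-sided):
t* = 0.845 (one-sided for 80%)
Upper bound = x̄ + t* · s/√n = 88.6 + 0.845 · 17.2/√97 = 90.08

We are 80% confident that μ ≤ 90.08.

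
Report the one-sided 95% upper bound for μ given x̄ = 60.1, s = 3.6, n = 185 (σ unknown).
μ ≤ 60.54

Upper bound (one-sided):
t* = 1.653 (one-sided for 95%)
Upper bound = x̄ + t* · s/√n = 60.1 + 1.653 · 3.6/√185 = 60.54

We are 95% confident that μ ≤ 60.54.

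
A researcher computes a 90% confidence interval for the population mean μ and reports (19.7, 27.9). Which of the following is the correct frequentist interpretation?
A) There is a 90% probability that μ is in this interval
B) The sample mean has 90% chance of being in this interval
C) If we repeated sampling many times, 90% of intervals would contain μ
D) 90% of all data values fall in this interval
C

A) Wrong — μ is fixed; the randomness lives in the interval, not in μ.
B) Wrong — x̄ is observed and sits in the interval by construction.
C) Correct — this is the frequentist long-run coverage interpretation.
D) Wrong — a CI is about the parameter μ, not individual data values.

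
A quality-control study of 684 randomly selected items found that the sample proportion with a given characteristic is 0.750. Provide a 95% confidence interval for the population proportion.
(0.718, 0.782)

Proportion CI:
SE = √(p̂(1-p̂)/n) = √(0.750 · 0.250 / 684) = 0.01656

z* = 1.960
Margin = z* · SE = 1.960 · 0.01656 = 0.0325

CI: 0.750 ± 0.0325 = (0.718, 0.782)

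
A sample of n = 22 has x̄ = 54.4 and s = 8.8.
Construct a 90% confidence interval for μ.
(51.17, 57.63)

t-interval (σ unknown):
df = n - 1 = 21
t* = 1.721 for 90% confidence

Margin of error = t* · s/√n = 1.721 · 8.8/√22 = 3.23

CI: (51.17, 57.63)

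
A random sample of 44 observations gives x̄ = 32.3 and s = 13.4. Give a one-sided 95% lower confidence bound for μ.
μ ≥ 28.90

Lower bound (one-sided):
t* = 1.681 (one-sided for 95%)
Lower bound = x̄ - t* · s/√n = 32.3 - 1.681 · 13.4/√44 = 28.90

We are 95% confident that μ ≥ 28.90.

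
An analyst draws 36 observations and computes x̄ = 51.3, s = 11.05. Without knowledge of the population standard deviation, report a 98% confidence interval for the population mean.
(46.81, 55.79)

t-interval (σ unknown):
df = n - 1 = 35
t* = 2.438 for 98% confidence

Margin of error = t* · s/√n = 2.438 · 11.05/√36 = 4.49

CI: (46.81, 55.79)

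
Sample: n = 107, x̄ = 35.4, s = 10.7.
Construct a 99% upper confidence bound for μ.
μ ≤ 37.84

Upper bound (one-sided):
t* = 2.362 (one-sided for 99%)
Upper bound = x̄ + t* · s/√n = 35.4 + 2.362 · 10.7/√107 = 37.84

We are 99% confident that μ ≤ 37.84.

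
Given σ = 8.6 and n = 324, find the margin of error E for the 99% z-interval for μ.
Margin of error = 1.23

Margin of error = z* · σ/√n
= 2.576 · 8.6/√324
= 2.576 · 8.6/18.0000
= 1.23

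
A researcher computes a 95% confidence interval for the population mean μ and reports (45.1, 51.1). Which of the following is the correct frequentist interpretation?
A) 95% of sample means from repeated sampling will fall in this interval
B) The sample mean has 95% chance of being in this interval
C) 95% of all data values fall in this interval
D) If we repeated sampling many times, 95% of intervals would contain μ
D

A) Wrong — coverage applies to intervals containing μ, not to future x̄ values.
B) Wrong — x̄ is observed and sits in the interval by construction.
C) Wrong — a CI is about the parameter μ, not individual data values.
D) Correct — this is the frequentist long-run coverage interpretation.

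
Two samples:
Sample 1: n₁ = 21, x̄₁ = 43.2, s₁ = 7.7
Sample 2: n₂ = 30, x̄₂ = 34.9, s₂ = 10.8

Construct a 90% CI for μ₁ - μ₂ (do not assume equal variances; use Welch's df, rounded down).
(3.96, 12.64)

Difference: x̄₁ - x̄₂ = 8.30
SE = √(s₁²/n₁ + s₂²/n₂) = √(7.7²/21 + 10.8²/30) = 2.5906
df = 48.97 → 48 (Welch–Satterthwaite, rounded down)
t* = 1.677

CI: 8.30 ± 1.677 · 2.5906 = 8.30 ± 4.34 = (3.96, 12.64)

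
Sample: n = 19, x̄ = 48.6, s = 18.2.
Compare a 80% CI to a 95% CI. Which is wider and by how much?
95% CI is wider by 6.43

df = 18
80% CI: t* = 1.330, (43.05, 54.15), width = 2 · t* · s/√n = 11.11
95% CI: t* = 2.101, (39.83, 57.37), width = 2 · t* · s/√n = 17.54

The 95% CI is wider by 17.54 - 11.11 = 6.43.
Higher confidence requires a wider interval.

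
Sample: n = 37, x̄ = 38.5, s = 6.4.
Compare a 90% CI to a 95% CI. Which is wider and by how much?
95% CI is wider by 0.72

df = 36
90% CI: t* = 1.688, (36.72, 40.28), width = 2 · t* · s/√n = 3.55
95% CI: t* = 2.028, (36.37, 40.63), width = 2 · t* · s/√n = 4.27

The 95% CI is wider by 4.27 - 3.55 = 0.72.
Higher confidence requires a wider interval.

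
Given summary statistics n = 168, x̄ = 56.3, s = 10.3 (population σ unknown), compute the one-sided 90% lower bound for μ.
μ ≥ 55.28

Lower bound (one-sided):
t* = 1.287 (one-sided for 90%)
Lower bound = x̄ - t* · s/√n = 56.3 - 1.287 · 10.3/√168 = 55.28

We are 90% confident that μ ≥ 55.28.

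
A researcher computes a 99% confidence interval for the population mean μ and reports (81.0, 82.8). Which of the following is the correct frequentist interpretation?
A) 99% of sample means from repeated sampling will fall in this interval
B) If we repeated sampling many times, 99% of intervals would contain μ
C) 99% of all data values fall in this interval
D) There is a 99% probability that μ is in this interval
B

A) Wrong — coverage applies to intervals containing μ, not to future x̄ values.
B) Correct — this is the frequentist long-run coverage interpretation.
C) Wrong — a CI is about the parameter μ, not individual data values.
D) Wrong — μ is fixed; the randomness lives in the interval, not in μ.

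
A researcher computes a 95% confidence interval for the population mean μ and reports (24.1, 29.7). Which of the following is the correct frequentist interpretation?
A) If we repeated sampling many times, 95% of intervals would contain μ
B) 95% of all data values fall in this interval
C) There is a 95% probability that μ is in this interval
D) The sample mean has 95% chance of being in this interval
A

A) Correct — this is the frequentist long-run coverage interpretation.
B) Wrong — a CI is about the parameter μ, not individual data values.
C) Wrong — μ is fixed; the randomness lives in the interval, not in μ.
D) Wrong — x̄ is observed and sits in the interval by construction.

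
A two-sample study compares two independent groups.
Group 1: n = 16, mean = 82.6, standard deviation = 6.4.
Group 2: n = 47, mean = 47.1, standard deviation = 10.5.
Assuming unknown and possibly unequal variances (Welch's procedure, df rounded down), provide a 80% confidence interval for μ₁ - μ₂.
(32.62, 38.38)

Difference: x̄₁ - x̄₂ = 35.50
SE = √(s₁²/n₁ + s₂²/n₂) = √(6.4²/16 + 10.5²/47) = 2.2149
df = 43.24 → 43 (Welch–Satterthwaite, rounded down)
t* = 1.302

CI: 35.50 ± 1.302 · 2.2149 = 35.50 ± 2.88 = (32.62, 38.38)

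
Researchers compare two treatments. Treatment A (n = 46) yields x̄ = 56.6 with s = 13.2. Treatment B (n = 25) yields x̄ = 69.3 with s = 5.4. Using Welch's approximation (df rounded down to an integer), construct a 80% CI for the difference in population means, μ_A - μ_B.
(-15.58, -9.82)

Difference: x̄₁ - x̄₂ = -12.70
SE = √(s₁²/n₁ + s₂²/n₂) = √(13.2²/46 + 5.4²/25) = 2.2258
df = 65.36 → 65 (Welch–Satterthwaite, rounded down)
t* = 1.295

CI: -12.70 ± 1.295 · 2.2258 = -12.70 ± 2.88 = (-15.58, -9.82)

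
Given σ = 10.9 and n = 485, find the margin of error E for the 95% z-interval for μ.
Margin of error = 0.97

Margin of error = z* · σ/√n
= 1.960 · 10.9/√485
= 1.960 · 10.9/22.0227
= 0.97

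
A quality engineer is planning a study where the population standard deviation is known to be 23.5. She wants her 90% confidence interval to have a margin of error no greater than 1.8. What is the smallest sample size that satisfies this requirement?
n ≥ 462

For margin E ≤ 1.8:
n ≥ (z* · σ / E)²
n ≥ (1.645 · 23.5 / 1.8)²
n ≥ 461.24

Minimum n = 462 (rounding up)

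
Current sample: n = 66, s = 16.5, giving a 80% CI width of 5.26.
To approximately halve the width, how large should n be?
n ≈ 264

CI width ∝ 1/√n
To reduce width by factor 2, need √n to grow by 2 → need 2² = 4 times as many samples.

Current: n = 66, width = 5.26
New: n = 264, width ≈ 2.61

Width reduced by factor of 5.26/2.61 = 2.02.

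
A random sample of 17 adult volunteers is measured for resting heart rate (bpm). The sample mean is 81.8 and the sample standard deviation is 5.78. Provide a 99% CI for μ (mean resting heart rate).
(77.71, 85.89)

t-interval (σ unknown):
df = n - 1 = 16
t* = 2.921 for 99% confidence

Margin of error = t* · s/√n = 2.921 · 5.78/√17 = 4.09

CI: (77.71, 85.89)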